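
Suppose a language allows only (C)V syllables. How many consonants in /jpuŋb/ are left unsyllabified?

3

Under (C)V, the unsyllabifiable consonants are /j/, /ŋ/, /b/ (no codas are permitted; onsets are limited to one consonant).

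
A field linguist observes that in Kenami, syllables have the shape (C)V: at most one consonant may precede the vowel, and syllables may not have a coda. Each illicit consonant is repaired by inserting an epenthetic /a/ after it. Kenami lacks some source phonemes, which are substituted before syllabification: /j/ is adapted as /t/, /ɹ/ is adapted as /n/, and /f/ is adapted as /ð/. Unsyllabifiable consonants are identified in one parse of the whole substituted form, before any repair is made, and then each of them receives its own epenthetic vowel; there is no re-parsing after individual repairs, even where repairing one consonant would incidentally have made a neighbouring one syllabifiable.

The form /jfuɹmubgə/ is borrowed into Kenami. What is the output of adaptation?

Substitution: /j/ → /t/, /f/ → /ð/, /ɹ/ → /n/, giving /tðunmubgə/.
Syllabifying with onset maximization leaves /t/, /n/, /b/ stranded (no codas are permitted; onsets are limited to one consonant).
Each unlicensed consonant becomes the onset of a new syllable: /t/ → /ta/, /n/ → /na/, /b/ → /ba/.

taðunamubagə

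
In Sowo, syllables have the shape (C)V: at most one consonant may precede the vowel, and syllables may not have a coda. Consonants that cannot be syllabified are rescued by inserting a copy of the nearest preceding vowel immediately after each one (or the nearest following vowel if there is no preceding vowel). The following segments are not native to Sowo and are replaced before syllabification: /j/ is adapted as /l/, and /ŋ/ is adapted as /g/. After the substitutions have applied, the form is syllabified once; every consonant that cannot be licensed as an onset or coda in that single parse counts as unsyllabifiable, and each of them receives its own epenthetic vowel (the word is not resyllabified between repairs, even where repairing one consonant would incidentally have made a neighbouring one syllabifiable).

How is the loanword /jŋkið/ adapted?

Substitution: /j/ → /l/, /ŋ/ → /g/, giving /lgkið/.
Under (C)V, the unsyllabifiable consonants are /l/, /g/, /ð/ (no codas are permitted; onsets are limited to one consonant).
Inserting the epenthetic vowel yields /l/ → /li/, /g/ → /gi/, /ð/ → /ði/.

ligikiði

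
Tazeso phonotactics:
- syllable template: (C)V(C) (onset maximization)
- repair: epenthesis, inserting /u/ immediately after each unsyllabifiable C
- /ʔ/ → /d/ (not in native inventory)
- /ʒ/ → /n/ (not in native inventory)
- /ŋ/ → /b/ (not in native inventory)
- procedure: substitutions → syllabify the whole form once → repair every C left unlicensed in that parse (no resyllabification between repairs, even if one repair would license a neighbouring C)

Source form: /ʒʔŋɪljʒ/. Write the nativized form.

nudubɪljunu

Substitution: /ʒ/ → /n/, /ʔ/ → /d/, /ŋ/ → /b/, giving /ndbɪljn/.
The consonants /n/, /d/, /j/, /n/ cannot be parsed into a legal (C)V(C) syllable (at most one coda consonant is licensed; onsets are limited to one consonant).
Epenthesis after each stranded consonant: /n/ → /nu/, /d/ → /du/, /j/ → /ju/, /n/ → /nu/.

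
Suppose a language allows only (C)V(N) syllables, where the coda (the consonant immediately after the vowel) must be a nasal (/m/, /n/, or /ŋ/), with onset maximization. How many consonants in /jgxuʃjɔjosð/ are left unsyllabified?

5

Syllabifying with onset maximization leaves /j/, /g/, /ʃ/, /s/, /ð/ stranded (only a nasal (/m/, /n/, or /ŋ/) is licensed in coda position; onsets are limited to one consonant).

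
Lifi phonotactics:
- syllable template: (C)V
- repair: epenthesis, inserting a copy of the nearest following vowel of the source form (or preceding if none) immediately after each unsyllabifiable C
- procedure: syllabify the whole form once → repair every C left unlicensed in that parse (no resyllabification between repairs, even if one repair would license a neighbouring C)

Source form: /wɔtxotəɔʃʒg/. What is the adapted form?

Under (C)V, the unsyllabifiable consonants are /t/, /ʃ/, /ʒ/, /g/ (no codas are permitted; onsets are limited to one consonant).
Epenthesis after each stranded consonant: /t/ → /to/, /ʃ/ → /ʃɔ/, /ʒ/ → /ʒɔ/, /g/ → /gɔ/.

wɔtoxotəɔʃɔʒɔgɔ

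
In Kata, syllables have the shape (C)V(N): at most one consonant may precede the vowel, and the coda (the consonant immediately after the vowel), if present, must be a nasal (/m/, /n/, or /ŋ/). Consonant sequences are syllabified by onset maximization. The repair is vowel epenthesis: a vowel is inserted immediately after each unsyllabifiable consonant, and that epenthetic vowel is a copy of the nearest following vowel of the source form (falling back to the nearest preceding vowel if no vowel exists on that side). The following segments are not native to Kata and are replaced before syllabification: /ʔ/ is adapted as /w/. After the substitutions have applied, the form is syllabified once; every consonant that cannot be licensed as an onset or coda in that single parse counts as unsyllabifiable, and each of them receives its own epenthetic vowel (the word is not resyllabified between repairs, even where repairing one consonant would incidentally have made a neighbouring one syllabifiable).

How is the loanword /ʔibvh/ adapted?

wibivihi

Substitution: /ʔ/ → /w/, giving /wibvh/.
The consonants /b/, /v/, /h/ cannot be parsed into a legal (C)V(N) syllable (only a nasal (/m/, /n/, or /ŋ/) is licensed in coda position; onsets are limited to one consonant).
Each unlicensed consonant becomes the onset of a new syllable: /b/ → /bi/, /v/ → /vi/, /h/ → /hi/.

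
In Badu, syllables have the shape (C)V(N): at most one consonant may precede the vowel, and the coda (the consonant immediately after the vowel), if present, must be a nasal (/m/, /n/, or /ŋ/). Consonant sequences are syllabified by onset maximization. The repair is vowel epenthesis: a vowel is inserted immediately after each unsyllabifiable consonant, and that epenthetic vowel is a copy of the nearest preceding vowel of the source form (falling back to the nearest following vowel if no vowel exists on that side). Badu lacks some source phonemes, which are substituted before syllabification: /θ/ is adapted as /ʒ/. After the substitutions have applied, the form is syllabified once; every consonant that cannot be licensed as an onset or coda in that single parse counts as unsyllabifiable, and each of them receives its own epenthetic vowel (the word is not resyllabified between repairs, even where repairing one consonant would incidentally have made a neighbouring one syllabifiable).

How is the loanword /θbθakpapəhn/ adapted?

ʒabaʒakapapəhənə

Substitution: /θ/ → /ʒ/, giving /ʒbʒakpapəhn/.
The consonants /ʒ/, /b/, /k/, /h/, /n/ cannot be parsed into a legal (C)V(N) syllable (only a nasal (/m/, /n/, or /ŋ/) is licensed in coda position; onsets are limited to one consonant).
Each unlicensed consonant becomes the onset of a new syllable: /ʒ/ → /ʒa/, /b/ → /ba/, /k/ → /ka/, /h/ → /hə/, /n/ → /nə/.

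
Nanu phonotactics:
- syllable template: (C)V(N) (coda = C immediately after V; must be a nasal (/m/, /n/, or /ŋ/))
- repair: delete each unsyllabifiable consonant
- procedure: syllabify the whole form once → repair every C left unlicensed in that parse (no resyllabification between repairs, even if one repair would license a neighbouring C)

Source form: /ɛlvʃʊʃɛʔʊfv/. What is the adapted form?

The consonants /l/, /v/, /f/, /v/ cannot be parsed into a legal (C)V(N) syllable (only a nasal (/m/, /n/, or /ŋ/) is licensed in coda position; onsets are limited to one consonant).
Deleting the stranded consonants removes /l/, /v/, /f/, /v/.

ɛʃʊʃɛʔʊ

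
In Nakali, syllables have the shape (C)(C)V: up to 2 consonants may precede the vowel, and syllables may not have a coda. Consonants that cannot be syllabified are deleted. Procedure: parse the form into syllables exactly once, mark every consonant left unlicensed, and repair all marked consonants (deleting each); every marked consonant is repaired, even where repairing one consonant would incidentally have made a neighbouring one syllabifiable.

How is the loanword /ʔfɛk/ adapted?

ʔfɛ

The consonants /k/ cannot be parsed into a legal (C)(C)V syllable (no codas are permitted; onsets may contain at most 2 consonants).
Each unlicensed consonant is deleted: /k/.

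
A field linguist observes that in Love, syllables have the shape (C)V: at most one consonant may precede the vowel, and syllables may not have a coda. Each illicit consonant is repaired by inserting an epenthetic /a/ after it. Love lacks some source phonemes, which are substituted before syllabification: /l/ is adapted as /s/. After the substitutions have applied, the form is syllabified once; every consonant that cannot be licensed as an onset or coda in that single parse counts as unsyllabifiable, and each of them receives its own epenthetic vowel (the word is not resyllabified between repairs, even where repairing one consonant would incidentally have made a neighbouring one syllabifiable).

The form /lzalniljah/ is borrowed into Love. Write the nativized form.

Substitution: /l/ → /s/, giving /szasnisjah/.
The consonants /s/, /s/, /s/, /h/ cannot be parsed into a legal (C)V syllable (no codas are permitted; onsets are limited to one consonant).
Each unlicensed consonant becomes the onset of a new syllable: /s/ → /sa/, /s/ → /sa/, /s/ → /sa/, /h/ → /ha/.

sazasanisajaha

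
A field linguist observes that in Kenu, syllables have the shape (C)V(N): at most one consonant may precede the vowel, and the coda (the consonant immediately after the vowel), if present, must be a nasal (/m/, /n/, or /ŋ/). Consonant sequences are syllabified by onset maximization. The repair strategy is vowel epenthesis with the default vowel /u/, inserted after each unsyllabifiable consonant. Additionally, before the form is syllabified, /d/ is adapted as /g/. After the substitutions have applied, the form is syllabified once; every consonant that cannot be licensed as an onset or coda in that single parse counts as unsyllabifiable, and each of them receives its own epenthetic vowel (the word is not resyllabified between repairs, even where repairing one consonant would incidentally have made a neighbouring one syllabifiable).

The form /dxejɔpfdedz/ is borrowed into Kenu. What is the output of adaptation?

Substitution: /d/ → /g/, giving /gxejɔpfgegz/.
Under (C)V(N), the unsyllabifiable consonants are /g/, /p/, /f/, /g/, /z/ (only a nasal (/m/, /n/, or /ŋ/) is licensed in coda position; onsets are limited to one consonant).
Each unlicensed consonant becomes the onset of a new syllable: /g/ → /gu/, /p/ → /pu/, /f/ → /fu/, /g/ → /gu/, /z/ → /zu/.

guxejɔpufugeguzu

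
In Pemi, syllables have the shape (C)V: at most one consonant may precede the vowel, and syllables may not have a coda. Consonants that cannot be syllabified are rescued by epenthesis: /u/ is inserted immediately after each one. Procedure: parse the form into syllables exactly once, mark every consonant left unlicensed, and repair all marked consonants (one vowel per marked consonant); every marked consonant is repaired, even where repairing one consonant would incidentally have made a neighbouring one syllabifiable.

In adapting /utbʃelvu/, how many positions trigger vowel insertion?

The unsyllabifiable consonants are /t/, /b/, /l/; each receives one epenthetic vowel.

3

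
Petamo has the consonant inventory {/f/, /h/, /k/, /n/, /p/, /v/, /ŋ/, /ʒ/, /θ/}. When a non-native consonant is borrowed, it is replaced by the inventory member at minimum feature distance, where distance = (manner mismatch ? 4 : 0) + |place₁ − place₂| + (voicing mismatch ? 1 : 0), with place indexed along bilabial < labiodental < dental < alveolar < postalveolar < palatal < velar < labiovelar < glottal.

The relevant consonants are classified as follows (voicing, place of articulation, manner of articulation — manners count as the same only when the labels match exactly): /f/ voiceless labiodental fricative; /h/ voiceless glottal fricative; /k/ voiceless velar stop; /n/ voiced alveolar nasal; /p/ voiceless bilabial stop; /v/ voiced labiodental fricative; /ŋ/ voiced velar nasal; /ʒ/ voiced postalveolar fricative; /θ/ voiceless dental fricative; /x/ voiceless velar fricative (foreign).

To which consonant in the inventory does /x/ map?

/h/ is closest: same manner (fricative), place distance 2 (velar→glottal), same voicing; total 2. Next closest is /ʒ/ at distance 3.

h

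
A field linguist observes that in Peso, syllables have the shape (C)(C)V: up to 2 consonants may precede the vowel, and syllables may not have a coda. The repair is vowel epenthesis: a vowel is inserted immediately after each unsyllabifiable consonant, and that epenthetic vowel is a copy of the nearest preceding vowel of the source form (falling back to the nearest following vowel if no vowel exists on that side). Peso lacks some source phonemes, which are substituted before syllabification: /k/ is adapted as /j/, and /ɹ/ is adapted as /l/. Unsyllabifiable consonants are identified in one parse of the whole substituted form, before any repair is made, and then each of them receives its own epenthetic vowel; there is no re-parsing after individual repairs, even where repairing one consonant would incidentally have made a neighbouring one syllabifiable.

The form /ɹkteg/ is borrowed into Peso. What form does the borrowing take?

lejtege

Substitution: /ɹ/ → /l/, /k/ → /j/, giving /ljteg/.
The consonants /l/, /g/ cannot be parsed into a legal (C)(C)V syllable (no codas are permitted; onsets may contain at most 2 consonants).
Epenthesis after each stranded consonant: /l/ → /le/, /g/ → /ge/.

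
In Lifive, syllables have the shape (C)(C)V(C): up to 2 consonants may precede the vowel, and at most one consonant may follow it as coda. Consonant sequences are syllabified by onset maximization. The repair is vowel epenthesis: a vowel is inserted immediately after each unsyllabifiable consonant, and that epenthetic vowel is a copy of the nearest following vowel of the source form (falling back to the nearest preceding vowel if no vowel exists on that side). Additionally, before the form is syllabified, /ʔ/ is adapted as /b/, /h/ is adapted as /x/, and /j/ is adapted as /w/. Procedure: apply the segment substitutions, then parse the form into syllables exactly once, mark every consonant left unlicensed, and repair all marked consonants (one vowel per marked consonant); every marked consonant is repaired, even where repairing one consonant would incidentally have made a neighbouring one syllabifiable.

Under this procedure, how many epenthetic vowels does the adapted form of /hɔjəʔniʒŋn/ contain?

After substitution the input is /xɔwəbniʒŋn/.
The unsyllabifiable consonants are /ŋ/, /n/; each receives one epenthetic vowel.

2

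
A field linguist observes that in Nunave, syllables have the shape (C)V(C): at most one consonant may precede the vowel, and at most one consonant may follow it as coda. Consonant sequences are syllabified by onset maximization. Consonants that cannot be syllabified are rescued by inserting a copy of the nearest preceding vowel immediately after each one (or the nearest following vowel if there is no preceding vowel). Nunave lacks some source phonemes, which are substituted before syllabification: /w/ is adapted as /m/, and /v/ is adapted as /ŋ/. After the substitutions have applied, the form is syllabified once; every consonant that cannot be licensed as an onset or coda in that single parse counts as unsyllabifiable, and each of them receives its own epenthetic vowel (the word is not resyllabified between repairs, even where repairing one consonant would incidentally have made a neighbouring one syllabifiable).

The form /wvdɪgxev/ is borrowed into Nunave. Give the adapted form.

Substitution: /w/ → /m/, /v/ → /ŋ/, giving /mŋdɪgxeŋ/.
The consonants /m/, /ŋ/ cannot be parsed into a legal (C)V(C) syllable (at most one coda consonant is licensed; onsets are limited to one consonant).
Inserting the epenthetic vowel yields /m/ → /mɪ/, /ŋ/ → /ŋɪ/.

mɪŋɪdɪgxeŋ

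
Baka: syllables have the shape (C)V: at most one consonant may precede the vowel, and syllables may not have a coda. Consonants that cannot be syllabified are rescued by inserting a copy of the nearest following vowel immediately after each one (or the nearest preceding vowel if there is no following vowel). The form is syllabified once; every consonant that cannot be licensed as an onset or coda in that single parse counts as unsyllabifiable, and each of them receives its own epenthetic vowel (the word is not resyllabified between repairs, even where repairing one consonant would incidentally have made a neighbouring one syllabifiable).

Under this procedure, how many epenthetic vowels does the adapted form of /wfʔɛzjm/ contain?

5

The unsyllabifiable consonants are /w/, /f/, /z/, /j/, /m/; each receives one epenthetic vowel.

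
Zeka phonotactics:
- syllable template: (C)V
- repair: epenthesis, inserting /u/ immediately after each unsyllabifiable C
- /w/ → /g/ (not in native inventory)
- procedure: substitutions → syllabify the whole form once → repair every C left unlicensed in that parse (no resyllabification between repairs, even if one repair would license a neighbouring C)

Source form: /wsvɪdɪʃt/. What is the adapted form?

gusuvɪdɪʃutu

Substitution: /w/ → /g/, giving /gsvɪdɪʃt/.
Syllabifying with onset maximization leaves /g/, /s/, /ʃ/, /t/ stranded (no codas are permitted; onsets are limited to one consonant).
Inserting the epenthetic vowel yields /g/ → /gu/, /s/ → /su/, /ʃ/ → /ʃu/, /t/ → /tu/.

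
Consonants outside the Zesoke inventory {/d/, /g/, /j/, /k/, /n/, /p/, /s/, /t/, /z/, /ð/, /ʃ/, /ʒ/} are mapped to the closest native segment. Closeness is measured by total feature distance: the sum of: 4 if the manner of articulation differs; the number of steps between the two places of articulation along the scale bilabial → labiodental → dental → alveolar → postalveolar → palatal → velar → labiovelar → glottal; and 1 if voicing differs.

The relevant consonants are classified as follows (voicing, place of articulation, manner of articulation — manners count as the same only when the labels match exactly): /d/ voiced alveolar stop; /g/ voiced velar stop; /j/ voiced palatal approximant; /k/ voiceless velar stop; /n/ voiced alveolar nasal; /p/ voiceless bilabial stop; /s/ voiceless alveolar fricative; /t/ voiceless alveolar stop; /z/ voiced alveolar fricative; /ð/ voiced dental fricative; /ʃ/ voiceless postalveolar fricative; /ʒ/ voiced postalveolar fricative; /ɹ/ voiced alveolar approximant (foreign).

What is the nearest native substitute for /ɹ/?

/j/ is closest: same manner (approximant), place distance 2 (alveolar→palatal), same voicing; total 2. Next closest is /d/ at distance 4.

j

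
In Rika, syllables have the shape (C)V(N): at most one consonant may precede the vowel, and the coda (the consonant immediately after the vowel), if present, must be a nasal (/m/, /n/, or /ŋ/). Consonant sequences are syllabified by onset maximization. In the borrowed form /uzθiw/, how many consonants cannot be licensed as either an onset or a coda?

2

Syllabifying with onset maximization leaves /z/, /w/ stranded (only a nasal (/m/, /n/, or /ŋ/) is licensed in coda position; onsets are limited to one consonant).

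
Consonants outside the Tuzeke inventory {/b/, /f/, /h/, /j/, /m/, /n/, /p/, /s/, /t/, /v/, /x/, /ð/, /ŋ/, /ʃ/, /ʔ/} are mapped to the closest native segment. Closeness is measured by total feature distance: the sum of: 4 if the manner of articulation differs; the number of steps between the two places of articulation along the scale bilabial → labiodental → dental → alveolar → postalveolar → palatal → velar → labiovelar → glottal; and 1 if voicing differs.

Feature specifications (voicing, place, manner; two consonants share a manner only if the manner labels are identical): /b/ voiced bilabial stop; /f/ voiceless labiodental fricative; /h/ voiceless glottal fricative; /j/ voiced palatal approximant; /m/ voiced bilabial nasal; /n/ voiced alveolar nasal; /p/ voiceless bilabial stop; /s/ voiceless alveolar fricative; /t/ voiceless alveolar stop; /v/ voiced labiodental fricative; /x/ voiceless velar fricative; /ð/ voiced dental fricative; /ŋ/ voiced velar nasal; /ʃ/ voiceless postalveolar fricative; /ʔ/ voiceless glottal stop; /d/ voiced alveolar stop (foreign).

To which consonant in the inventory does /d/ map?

t

/t/ is closest: same manner (stop), place distance 0 (alveolar→alveolar), voicing differs (+1); total 1. Next closest is /b/ at distance 3.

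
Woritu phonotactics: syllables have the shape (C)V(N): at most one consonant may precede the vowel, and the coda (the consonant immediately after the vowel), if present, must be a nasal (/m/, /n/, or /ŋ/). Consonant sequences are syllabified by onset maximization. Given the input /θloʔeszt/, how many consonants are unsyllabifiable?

4

Under (C)V(N), the unsyllabifiable consonants are /θ/, /s/, /z/, /t/ (only a nasal (/m/, /n/, or /ŋ/) is licensed in coda position; onsets are limited to one consonant).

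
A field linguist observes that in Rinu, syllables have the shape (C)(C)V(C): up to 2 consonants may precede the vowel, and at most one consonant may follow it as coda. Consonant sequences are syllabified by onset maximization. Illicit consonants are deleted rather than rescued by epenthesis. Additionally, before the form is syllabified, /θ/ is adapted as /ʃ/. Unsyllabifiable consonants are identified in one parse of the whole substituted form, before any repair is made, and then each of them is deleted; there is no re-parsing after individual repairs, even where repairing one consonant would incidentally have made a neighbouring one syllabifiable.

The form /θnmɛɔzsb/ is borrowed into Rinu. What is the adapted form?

Substitution: /θ/ → /ʃ/, giving /ʃnmɛɔzsb/.
The consonants /ʃ/, /s/, /b/ cannot be parsed into a legal (C)(C)V(C) syllable (at most one coda consonant is licensed; onsets may contain at most 2 consonants).
Deletion applies to /ʃ/, /s/, /b/.

nmɛɔz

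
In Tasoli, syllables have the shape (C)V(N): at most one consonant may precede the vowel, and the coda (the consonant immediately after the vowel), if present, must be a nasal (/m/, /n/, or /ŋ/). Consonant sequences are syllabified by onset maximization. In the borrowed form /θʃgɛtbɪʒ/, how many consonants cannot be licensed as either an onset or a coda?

Under (C)V(N), the unsyllabifiable consonants are /θ/, /ʃ/, /t/, /ʒ/ (only a nasal (/m/, /n/, or /ŋ/) is licensed in coda position; onsets are limited to one consonant).

4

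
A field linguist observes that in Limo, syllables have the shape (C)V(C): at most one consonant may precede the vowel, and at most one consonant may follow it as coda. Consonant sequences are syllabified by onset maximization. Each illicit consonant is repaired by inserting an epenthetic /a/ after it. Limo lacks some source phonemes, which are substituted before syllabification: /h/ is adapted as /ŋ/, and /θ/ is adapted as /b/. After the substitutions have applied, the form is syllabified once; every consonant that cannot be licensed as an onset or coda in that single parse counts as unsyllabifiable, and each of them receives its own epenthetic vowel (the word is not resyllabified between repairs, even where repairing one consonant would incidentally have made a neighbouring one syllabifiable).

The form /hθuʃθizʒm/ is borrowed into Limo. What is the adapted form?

ŋabuʃbizʒama

Substitution: /h/ → /ŋ/, /θ/ → /b/, giving /ŋbuʃbizʒm/.
Under (C)V(C), the unsyllabifiable consonants are /ŋ/, /ʒ/, /m/ (at most one coda consonant is licensed; onsets are limited to one consonant).
Each unlicensed consonant becomes the onset of a new syllable: /ŋ/ → /ŋa/, /ʒ/ → /ʒa/, /m/ → /ma/.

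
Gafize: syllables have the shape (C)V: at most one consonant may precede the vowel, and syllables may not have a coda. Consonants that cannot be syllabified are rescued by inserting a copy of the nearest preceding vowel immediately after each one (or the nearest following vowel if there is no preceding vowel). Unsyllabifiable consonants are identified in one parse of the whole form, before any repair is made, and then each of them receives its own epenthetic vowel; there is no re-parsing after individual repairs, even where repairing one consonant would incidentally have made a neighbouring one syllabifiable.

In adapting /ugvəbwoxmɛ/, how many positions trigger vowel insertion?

3

The unsyllabifiable consonants are /g/, /b/, /x/; each receives one epenthetic vowel.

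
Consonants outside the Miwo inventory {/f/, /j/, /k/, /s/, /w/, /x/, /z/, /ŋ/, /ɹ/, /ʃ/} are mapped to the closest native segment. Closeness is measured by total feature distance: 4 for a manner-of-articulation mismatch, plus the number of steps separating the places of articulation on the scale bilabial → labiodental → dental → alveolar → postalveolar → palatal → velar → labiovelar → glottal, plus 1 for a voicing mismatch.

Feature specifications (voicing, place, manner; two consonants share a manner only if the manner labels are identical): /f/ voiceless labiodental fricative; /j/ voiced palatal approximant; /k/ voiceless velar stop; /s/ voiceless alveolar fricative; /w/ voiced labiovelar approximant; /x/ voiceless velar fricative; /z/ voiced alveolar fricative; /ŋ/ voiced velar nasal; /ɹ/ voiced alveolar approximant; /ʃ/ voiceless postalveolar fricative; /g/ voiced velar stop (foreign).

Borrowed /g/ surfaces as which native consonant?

k

/k/ is closest: same manner (stop), place distance 0 (velar→velar), voicing differs (+1); total 1. Next closest is /ŋ/ at distance 4.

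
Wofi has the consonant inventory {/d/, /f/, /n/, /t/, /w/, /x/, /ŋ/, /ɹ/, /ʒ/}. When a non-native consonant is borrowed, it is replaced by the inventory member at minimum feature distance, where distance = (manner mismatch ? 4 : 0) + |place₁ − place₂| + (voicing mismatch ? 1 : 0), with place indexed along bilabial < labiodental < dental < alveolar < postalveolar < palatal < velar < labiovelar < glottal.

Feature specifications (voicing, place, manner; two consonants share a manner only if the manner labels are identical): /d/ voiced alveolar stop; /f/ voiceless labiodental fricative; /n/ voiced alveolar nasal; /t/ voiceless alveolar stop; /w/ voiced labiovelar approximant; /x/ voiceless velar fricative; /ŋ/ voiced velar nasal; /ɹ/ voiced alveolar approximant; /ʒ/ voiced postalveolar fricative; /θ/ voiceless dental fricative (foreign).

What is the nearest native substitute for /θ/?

/f/ is closest: same manner (fricative), place distance 1 (dental→labiodental), same voicing; total 1. Next closest is /ʒ/ at distance 3.

f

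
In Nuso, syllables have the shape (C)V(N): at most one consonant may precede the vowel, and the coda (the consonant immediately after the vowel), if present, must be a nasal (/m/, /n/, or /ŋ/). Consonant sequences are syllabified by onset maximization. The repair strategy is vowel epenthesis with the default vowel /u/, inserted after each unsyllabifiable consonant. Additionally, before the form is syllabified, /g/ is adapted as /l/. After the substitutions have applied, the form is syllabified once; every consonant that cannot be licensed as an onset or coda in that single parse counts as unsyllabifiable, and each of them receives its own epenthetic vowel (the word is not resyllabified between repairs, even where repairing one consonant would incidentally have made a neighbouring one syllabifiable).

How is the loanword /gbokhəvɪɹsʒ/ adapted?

lubokuhəvɪɹusuʒu

Substitution: /g/ → /l/, giving /lbokhəvɪɹsʒ/.
Syllabifying with onset maximization leaves /l/, /k/, /ɹ/, /s/, /ʒ/ stranded (only a nasal (/m/, /n/, or /ŋ/) is licensed in coda position; onsets are limited to one consonant).
Epenthesis after each stranded consonant: /l/ → /lu/, /k/ → /ku/, /ɹ/ → /ɹu/, /s/ → /su/, /ʒ/ → /ʒu/.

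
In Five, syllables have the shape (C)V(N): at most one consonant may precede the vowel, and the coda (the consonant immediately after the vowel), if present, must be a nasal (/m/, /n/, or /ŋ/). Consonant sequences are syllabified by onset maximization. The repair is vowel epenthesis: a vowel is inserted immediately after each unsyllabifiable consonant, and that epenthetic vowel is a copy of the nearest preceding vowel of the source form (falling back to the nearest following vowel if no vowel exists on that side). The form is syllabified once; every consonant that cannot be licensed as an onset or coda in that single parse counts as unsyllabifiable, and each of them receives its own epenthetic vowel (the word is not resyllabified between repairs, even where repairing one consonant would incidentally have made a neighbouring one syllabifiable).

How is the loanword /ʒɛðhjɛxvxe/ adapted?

ʒɛðɛhɛjɛxɛvɛxe

The consonants /ð/, /h/, /x/, /v/ cannot be parsed into a legal (C)V(N) syllable (only a nasal (/m/, /n/, or /ŋ/) is licensed in coda position; onsets are limited to one consonant).
Inserting the epenthetic vowel yields /ð/ → /ðɛ/, /h/ → /hɛ/, /x/ → /xɛ/, /v/ → /vɛ/.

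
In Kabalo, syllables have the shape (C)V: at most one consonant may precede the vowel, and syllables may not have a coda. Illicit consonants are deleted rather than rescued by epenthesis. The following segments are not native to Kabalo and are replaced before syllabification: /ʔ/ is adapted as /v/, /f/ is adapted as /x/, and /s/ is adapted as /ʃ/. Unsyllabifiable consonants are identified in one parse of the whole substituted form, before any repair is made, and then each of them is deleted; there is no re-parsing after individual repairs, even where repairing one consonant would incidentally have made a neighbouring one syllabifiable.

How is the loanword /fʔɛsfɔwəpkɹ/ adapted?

vɛxɔwə

Substitution: /f/ → /x/, /ʔ/ → /v/, /s/ → /ʃ/, giving /xvɛʃxɔwəpkɹ/.
Syllabifying with onset maximization leaves /x/, /ʃ/, /p/, /k/, /ɹ/ stranded (no codas are permitted; onsets are limited to one consonant).
Each unlicensed consonant is deleted: /x/, /ʃ/, /p/, /k/, /ɹ/.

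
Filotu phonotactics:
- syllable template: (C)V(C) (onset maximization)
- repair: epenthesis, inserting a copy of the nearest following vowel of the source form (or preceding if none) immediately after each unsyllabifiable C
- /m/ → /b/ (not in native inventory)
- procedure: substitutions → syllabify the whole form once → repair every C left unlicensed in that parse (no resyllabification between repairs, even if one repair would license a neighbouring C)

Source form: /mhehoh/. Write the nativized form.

behehoh

Substitution: /m/ → /b/, giving /bhehoh/.
The consonants /b/ cannot be parsed into a legal (C)V(C) syllable (at most one coda consonant is licensed; onsets are limited to one consonant).
Inserting the epenthetic vowel yields /b/ → /be/.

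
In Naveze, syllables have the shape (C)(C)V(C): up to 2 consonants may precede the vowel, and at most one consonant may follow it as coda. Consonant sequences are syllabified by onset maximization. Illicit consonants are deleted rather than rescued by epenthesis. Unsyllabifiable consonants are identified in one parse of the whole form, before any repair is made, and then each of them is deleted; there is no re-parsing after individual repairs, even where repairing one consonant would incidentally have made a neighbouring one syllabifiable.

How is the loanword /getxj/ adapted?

The consonants /x/, /j/ cannot be parsed into a legal (C)(C)V(C) syllable (at most one coda consonant is licensed; onsets may contain at most 2 consonants).
Deletion applies to /x/, /j/.

get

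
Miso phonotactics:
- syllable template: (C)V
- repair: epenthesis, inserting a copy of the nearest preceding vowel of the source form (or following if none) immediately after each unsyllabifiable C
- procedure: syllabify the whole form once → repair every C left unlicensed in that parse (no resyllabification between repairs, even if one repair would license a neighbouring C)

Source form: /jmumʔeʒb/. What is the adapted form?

jumumuʔeʒebe

Syllabifying with onset maximization leaves /j/, /m/, /ʒ/, /b/ stranded (no codas are permitted; onsets are limited to one consonant).
Inserting the epenthetic vowel yields /j/ → /ju/, /m/ → /mu/, /ʒ/ → /ʒe/, /b/ → /be/.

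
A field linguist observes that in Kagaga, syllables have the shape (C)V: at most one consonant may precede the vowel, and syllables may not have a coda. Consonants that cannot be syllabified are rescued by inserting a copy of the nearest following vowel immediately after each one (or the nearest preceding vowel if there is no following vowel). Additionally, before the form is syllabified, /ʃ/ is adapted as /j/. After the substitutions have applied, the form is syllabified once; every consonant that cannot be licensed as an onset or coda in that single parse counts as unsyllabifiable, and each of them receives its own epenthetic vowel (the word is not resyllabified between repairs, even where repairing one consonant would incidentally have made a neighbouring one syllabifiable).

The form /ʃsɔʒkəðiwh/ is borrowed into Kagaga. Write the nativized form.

jɔsɔʒəkəðiwihi

Substitution: /ʃ/ → /j/, giving /jsɔʒkəðiwh/.
Under (C)V, the unsyllabifiable consonants are /j/, /ʒ/, /w/, /h/ (no codas are permitted; onsets are limited to one consonant).
Epenthesis after each stranded consonant: /j/ → /jɔ/, /ʒ/ → /ʒə/, /w/ → /wi/, /h/ → /hi/.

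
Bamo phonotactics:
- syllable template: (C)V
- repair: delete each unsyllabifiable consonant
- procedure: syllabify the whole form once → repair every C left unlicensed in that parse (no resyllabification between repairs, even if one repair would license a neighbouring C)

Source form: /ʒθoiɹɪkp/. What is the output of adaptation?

Syllabifying with onset maximization leaves /ʒ/, /k/, /p/ stranded (no codas are permitted; onsets are limited to one consonant).
Deleting the stranded consonants removes /ʒ/, /k/, /p/.

θoiɹɪ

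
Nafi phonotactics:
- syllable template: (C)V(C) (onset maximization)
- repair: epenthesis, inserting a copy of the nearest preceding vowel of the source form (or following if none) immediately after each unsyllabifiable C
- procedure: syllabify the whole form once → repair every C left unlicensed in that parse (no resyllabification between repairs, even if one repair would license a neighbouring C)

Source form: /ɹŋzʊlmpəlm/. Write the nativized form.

ɹʊŋʊzʊlmʊpəlmə

Syllabifying with onset maximization leaves /ɹ/, /ŋ/, /m/, /m/ stranded (at most one coda consonant is licensed; onsets are limited to one consonant).
Inserting the epenthetic vowel yields /ɹ/ → /ɹʊ/, /ŋ/ → /ŋʊ/, /m/ → /mʊ/, /m/ → /mə/.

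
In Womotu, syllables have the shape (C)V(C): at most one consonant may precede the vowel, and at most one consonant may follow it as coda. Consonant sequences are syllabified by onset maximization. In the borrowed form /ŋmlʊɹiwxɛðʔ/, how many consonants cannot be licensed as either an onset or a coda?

Under (C)V(C), the unsyllabifiable consonants are /ŋ/, /m/, /ʔ/ (at most one coda consonant is licensed; onsets are limited to one consonant).

3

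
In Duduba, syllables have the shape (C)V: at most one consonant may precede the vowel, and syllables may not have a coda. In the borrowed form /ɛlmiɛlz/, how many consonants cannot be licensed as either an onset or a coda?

Under (C)V, the unsyllabifiable consonants are /l/, /l/, /z/ (no codas are permitted; onsets are limited to one consonant).

3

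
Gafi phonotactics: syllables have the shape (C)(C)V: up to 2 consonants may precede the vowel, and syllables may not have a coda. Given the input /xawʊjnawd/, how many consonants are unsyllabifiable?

2

The consonants /w/, /d/ cannot be parsed into a legal (C)(C)V syllable (no codas are permitted; onsets may contain at most 2 consonants).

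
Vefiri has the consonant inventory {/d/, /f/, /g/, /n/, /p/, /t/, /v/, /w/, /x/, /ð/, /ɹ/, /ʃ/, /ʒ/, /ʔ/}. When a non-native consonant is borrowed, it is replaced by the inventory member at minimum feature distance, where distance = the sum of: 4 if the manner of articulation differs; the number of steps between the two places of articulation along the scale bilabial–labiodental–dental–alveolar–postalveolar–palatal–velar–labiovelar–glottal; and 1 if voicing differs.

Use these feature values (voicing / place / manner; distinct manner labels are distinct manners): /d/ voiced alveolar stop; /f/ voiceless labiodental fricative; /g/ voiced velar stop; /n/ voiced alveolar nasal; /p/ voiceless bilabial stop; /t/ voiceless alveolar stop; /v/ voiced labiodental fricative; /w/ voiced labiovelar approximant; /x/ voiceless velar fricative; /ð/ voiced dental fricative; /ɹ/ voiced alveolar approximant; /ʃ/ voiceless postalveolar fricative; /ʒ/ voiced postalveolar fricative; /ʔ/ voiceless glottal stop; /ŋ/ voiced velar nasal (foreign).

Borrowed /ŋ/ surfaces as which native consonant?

/n/ is closest: same manner (nasal), place distance 3 (velar→alveolar), same voicing; total 3. Next closest is /g/ at distance 4.

n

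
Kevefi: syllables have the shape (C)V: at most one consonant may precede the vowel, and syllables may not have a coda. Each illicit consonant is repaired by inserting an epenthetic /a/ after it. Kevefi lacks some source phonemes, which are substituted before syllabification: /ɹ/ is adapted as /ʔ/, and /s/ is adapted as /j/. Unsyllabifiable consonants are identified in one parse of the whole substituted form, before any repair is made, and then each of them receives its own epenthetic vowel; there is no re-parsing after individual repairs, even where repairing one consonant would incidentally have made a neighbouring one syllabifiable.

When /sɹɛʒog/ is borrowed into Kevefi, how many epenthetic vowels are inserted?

2

After substitution the input is /jʔɛʒog/.
The unsyllabifiable consonants are /j/, /g/; each receives one epenthetic vowel.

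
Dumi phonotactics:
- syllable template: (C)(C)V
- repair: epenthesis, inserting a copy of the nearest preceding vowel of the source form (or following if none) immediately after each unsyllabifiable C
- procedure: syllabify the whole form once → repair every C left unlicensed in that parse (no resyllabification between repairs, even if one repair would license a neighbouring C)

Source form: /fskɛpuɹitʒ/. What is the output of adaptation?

Under (C)(C)V, the unsyllabifiable consonants are /f/, /t/, /ʒ/ (no codas are permitted; onsets may contain at most 2 consonants).
Inserting the epenthetic vowel yields /f/ → /fɛ/, /t/ → /ti/, /ʒ/ → /ʒi/.

fɛskɛpuɹitiʒi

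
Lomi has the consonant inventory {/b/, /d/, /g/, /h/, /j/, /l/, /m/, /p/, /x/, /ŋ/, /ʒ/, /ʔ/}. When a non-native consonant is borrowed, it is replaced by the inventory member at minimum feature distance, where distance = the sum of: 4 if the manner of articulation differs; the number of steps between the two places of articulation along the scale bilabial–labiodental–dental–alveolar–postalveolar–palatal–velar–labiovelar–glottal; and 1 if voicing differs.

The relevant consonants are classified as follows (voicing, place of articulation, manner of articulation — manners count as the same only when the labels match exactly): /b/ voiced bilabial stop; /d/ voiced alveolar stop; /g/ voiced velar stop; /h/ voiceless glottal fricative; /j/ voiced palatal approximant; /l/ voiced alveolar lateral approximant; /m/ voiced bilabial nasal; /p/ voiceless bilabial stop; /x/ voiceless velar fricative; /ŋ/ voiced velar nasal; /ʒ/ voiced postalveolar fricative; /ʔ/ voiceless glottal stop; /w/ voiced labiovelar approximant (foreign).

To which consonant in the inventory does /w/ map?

/j/ is closest: same manner (approximant), place distance 2 (labiovelar→palatal), same voicing; total 2. Next closest is /g/ at distance 5.

j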